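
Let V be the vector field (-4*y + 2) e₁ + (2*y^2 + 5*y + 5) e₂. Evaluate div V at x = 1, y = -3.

∂V₁/∂x = 0
∂V₂/∂y = 4*y + 5
∇·V = 4*y + 5
At (1, -3): -7.

-7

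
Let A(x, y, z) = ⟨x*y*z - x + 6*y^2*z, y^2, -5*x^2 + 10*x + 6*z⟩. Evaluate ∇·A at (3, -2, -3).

∂A₁/∂x = y*z - 1
∂A₂/∂y = 2*y
∂A₃/∂z = 6
∇·A = y*z + 2*y + 5
At (3, -2, -3): 7.

7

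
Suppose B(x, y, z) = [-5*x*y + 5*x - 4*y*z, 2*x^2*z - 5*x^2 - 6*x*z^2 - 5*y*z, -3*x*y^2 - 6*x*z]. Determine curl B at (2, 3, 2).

(19, 27, -10)

(∇×B)₁ = ∂B₃/∂y − ∂B₂/∂z = -2*x^2 - 6*x*y + 12*x*z + 5*y
(∇×B)₂ = ∂B₁/∂z − ∂B₃/∂x = 3*y^2 - 4*y + 6*z
(∇×B)₃ = ∂B₂/∂x − ∂B₁/∂y = 4*x*z - 5*x - 6*z^2 + 4*z
∇×B = (-2*x^2 - 6*x*y + 12*x*z + 5*y, 3*y^2 - 4*y + 6*z, 4*x*z - 5*x - 6*z^2 + 4*z)
At (2, 3, 2): (19, 27, -10).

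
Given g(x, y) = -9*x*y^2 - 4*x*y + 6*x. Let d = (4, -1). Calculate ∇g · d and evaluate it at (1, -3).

-302

∂g/∂x = -9*y^2 - 4*y + 6
∂g/∂y = -18*x*y - 4*x
∇g at (1, -3) = (-63, 50)
∇g · d = (-63)(4) + (50)(-1) = -302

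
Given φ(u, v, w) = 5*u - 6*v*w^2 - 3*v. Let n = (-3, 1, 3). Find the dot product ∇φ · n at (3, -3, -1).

-132

∂φ/∂u = 5
∂φ/∂v = -6*w^2 - 3
∂φ/∂w = -12*v*w
∇φ at (3, -3, -1) = (5, -9, -36)
∇φ · n = (5)(-3) + (-9)(1) + (-36)(3) = -132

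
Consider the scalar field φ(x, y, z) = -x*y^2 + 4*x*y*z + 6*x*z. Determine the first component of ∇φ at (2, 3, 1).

(∇φ)_1 = ∂φ/∂x = -y^2 + 4*y*z + 6*z
At (2, 3, 1): 9.

9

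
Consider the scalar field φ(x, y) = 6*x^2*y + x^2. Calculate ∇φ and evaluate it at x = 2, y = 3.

(76, 24)

∂φ/∂x = 12*x*y + 2*x
∂φ/∂y = 6*x^2
∇φ = (12*x*y + 2*x, 6*x^2)
At (2, 3): (76, 24).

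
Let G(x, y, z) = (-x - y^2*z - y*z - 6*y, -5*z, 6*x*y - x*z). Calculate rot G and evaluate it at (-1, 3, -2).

(-1, -32, -8)

(∇×G)₁ = ∂G₃/∂y − ∂G₂/∂z = 6*x + 5
(∇×G)₂ = ∂G₁/∂z − ∂G₃/∂x = -y^2 - 7*y + z
(∇×G)₃ = ∂G₂/∂x − ∂G₁/∂y = 2*y*z + z + 6
∇×G = (6*x + 5, -y^2 - 7*y + z, 2*y*z + z + 6)
At (-1, 3, -2): (-1, -32, -8).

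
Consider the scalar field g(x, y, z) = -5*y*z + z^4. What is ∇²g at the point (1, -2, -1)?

12

∂²g/∂x² = 0
∂²g/∂y² = 0
∂²g/∂z² = 12*z^2
∇²g = 12*z^2
At (1, -2, -1): 12.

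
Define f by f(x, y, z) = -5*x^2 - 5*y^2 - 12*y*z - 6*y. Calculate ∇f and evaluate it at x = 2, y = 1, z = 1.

(-20, -28, -12)

∂f/∂x = -10*x
∂f/∂y = -10*y - 12*z - 6
∂f/∂z = -12*y
∇f = (-10*x, -10*y - 12*z - 6, -12*y)
At (2, 1, 1): (-20, -28, -12).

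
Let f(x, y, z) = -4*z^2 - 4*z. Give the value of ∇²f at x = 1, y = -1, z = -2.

∂²f/∂x² = 0
∂²f/∂y² = 0
∂²f/∂z² = -8
∇²f = -8
At (1, -1, -2): -8.

-8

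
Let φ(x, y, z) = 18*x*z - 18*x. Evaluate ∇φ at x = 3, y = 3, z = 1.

∂φ/∂x = 18*z - 18
∂φ/∂y = 0
∂φ/∂z = 18*x
∇φ = (18*z - 18, 0, 18*x)
At (3, 3, 1): (0, 0, 54).

(0, 0, 54)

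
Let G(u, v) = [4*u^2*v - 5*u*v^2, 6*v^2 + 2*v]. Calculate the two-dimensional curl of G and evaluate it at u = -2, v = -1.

∂G₂/∂u = 0
∂G₁/∂v = 4*u^2 - 10*u*v
Scalar curl = -4*u^2 + 10*u*v
At (-2, -1): 4.

4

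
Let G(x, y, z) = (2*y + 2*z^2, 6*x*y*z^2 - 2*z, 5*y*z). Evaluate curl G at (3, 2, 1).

(-65, 4, 10)

(∇×G)₁ = ∂G₃/∂y − ∂G₂/∂z = -12*x*y*z + 5*z + 2
(∇×G)₂ = ∂G₁/∂z − ∂G₃/∂x = 4*z
(∇×G)₃ = ∂G₂/∂x − ∂G₁/∂y = 6*y*z^2 - 2
∇×G = (-12*x*y*z + 5*z + 2, 4*z, 6*y*z^2 - 2)
At (3, 2, 1): (-65, 4, 10).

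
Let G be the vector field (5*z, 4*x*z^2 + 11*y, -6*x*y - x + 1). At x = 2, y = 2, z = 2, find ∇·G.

11

∂G₁/∂x = 0
∂G₂/∂y = 11
∂G₃/∂z = 0
∇·G = 11
At (2, 2, 2): 11.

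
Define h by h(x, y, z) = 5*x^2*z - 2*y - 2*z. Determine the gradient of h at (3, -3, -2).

(-60, -2, 43)

∂h/∂x = 10*x*z
∂h/∂y = -2
∂h/∂z = 5*x^2 - 2
∇h = (10*x*z, -2, 5*x^2 - 2)
At (3, -3, -2): (-60, -2, 43).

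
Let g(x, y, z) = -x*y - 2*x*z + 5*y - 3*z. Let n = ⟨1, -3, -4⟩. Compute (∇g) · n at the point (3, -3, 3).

27

∂g/∂x = -y - 2*z
∂g/∂y = -x + 5
∂g/∂z = -2*x - 3
∇g at (3, -3, 3) = (-3, 2, -9)
∇g · n = (-3)(1) + (2)(-3) + (-9)(-4) = 27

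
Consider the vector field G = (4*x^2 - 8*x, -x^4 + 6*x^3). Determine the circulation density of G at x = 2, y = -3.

40

∂G₂/∂x = -4*x^3 + 18*x^2
∂G₁/∂y = 0
Scalar curl = -4*x^3 + 18*x^2
At (2, -3): 40.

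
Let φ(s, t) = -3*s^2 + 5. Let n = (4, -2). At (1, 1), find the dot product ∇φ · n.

∂φ/∂s = -6*s
∂φ/∂t = 0
∇φ at (1, 1) = (-6, 0)
∇φ · n = (-6)(4) + (0)(-2) = -24

-24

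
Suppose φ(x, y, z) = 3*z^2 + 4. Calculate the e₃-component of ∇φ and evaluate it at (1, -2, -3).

(∇φ)_3 = ∂φ/∂z = 6*z
At (1, -2, -3): -18.

-18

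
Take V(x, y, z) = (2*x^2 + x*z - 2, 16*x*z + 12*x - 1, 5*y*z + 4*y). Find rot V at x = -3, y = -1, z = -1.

(47, -3, -4)

(∇×V)₁ = ∂V₃/∂y − ∂V₂/∂z = -16*x + 5*z + 4
(∇×V)₂ = ∂V₁/∂z − ∂V₃/∂x = x
(∇×V)₃ = ∂V₂/∂x − ∂V₁/∂y = 16*z + 12
∇×V = (-16*x + 5*z + 4, x, 16*z + 12)
At (-3, -1, -1): (47, -3, -4).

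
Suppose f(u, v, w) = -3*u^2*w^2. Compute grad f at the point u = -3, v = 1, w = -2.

(72, 0, 108)

∂f/∂u = -6*u*w^2
∂f/∂v = 0
∂f/∂w = -6*u^2*w
∇f = (-6*u*w^2, 0, -6*u^2*w)
At (-3, 1, -2): (72, 0, 108).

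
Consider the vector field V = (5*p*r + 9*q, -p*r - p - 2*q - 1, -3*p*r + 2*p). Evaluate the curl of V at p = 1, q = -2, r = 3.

(∇×V)₁ = ∂V₃/∂q − ∂V₂/∂r = p
(∇×V)₂ = ∂V₁/∂r − ∂V₃/∂p = 5*p + 3*r - 2
(∇×V)₃ = ∂V₂/∂p − ∂V₁/∂q = -r - 10
∇×V = (p, 5*p + 3*r - 2, -r - 10)
At (1, -2, 3): (1, 12, -13).

(1, 12, -13)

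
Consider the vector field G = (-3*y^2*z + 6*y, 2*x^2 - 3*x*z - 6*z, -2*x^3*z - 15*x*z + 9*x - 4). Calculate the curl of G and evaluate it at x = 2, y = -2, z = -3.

(12, -138, 47)

(∇×G)₁ = ∂G₃/∂y − ∂G₂/∂z = 3*x + 6
(∇×G)₂ = ∂G₁/∂z − ∂G₃/∂x = 6*x^2*z - 3*y^2 + 15*z - 9
(∇×G)₃ = ∂G₂/∂x − ∂G₁/∂y = 4*x + 6*y*z - 3*z - 6
∇×G = (3*x + 6, 6*x^2*z - 3*y^2 + 15*z - 9, 4*x + 6*y*z - 3*z - 6)
At (2, -2, -3): (12, -138, 47).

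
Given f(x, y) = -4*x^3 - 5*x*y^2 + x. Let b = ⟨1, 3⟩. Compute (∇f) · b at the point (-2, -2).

∂f/∂x = -12*x^2 - 5*y^2 + 1
∂f/∂y = -10*x*y
∇f at (-2, -2) = (-67, -40)
∇f · b = (-67)(1) + (-40)(3) = -187

-187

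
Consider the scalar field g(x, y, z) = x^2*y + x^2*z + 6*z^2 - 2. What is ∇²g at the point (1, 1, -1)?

∂²g/∂x² = 2*(y + z)
∂²g/∂y² = 0
∂²g/∂z² = 12
∇²g = 2*y + 2*z + 12
At (1, 1, -1): 12.

12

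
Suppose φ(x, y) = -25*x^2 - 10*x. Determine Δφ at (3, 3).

∂²φ/∂x² = -50
∂²φ/∂y² = 0
∇²φ = -50
At (3, 3): -50.

-50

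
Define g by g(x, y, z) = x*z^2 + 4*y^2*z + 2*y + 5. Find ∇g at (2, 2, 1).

(1, 18, 20)

∂g/∂x = z^2
∂g/∂y = 8*y*z + 2
∂g/∂z = 2*x*z + 4*y^2
∇g = (z^2, 8*y*z + 2, 2*x*z + 4*y^2)
At (2, 2, 1): (1, 18, 20).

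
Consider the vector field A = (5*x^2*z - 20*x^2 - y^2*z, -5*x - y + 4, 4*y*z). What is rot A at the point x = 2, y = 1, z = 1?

(∇×A)₁ = ∂A₃/∂y − ∂A₂/∂z = 4*z
(∇×A)₂ = ∂A₁/∂z − ∂A₃/∂x = 5*x^2 - y^2
(∇×A)₃ = ∂A₂/∂x − ∂A₁/∂y = 2*y*z - 5
∇×A = (4*z, 5*x^2 - y^2, 2*y*z - 5)
At (2, 1, 1): (4, 19, -3).

(4, 19, -3)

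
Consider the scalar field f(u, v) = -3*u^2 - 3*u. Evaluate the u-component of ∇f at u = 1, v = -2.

-9

(∇f)_1 = ∂f/∂u = -6*u - 3
At (1, -2): -9.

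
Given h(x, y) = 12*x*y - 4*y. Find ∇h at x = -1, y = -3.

(-36, -16)

∂h/∂x = 12*y
∂h/∂y = 12*x - 4
∇h = (12*y, 12*x - 4)
At (-1, -3): (-36, -16).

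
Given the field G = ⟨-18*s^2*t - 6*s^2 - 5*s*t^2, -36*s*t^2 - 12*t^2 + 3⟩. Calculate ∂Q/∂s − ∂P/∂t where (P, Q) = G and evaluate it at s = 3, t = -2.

-42

∂G₂/∂s = -36*t^2
∂G₁/∂t = -18*s^2 - 10*s*t
Scalar curl = 18*s^2 + 10*s*t - 36*t^2
At (3, -2): -42.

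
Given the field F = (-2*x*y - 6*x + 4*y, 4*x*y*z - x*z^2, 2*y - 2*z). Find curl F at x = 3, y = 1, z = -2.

(-22, 0, -10)

(∇×F)₁ = ∂F₃/∂y − ∂F₂/∂z = -4*x*y + 2*x*z + 2
(∇×F)₂ = ∂F₁/∂z − ∂F₃/∂x = 0
(∇×F)₃ = ∂F₂/∂x − ∂F₁/∂y = 2*x + 4*y*z - z^2 - 4
∇×F = (-4*x*y + 2*x*z + 2, 0, 2*x + 4*y*z - z^2 - 4)
At (3, 1, -2): (-22, 0, -10).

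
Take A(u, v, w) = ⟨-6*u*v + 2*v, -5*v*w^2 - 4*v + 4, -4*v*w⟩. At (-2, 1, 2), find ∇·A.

∂A₁/∂u = -6*v
∂A₂/∂v = -5*w^2 - 4
∂A₃/∂w = -4*v
∇·A = -10*v - 5*w^2 - 4
At (-2, 1, 2): -34.

-34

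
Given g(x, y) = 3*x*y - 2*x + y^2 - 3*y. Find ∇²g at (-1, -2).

2

∂²g/∂x² = 0
∂²g/∂y² = 2
∇²g = 2
At (-1, -2): 2.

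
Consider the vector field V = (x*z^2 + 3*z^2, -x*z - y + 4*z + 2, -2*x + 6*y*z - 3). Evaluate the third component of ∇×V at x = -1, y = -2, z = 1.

-1

(∇×V)_3 = ∂V₂/∂x − ∂V₁/∂y
= -z − (0)
= -z
At (-1, -2, 1): -1.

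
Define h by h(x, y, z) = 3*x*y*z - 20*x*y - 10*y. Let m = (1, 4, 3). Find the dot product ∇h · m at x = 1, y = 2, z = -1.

∂h/∂x = 3*y*z - 20*y
∂h/∂y = 3*x*z - 20*x - 10
∂h/∂z = 3*x*y
∇h at (1, 2, -1) = (-46, -33, 6)
∇h · m = (-46)(1) + (-33)(4) + (6)(3) = -160

-160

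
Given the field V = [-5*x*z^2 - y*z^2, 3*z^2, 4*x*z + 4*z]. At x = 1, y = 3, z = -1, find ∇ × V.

(6, 20, 1)

(∇×V)₁ = ∂V₃/∂y − ∂V₂/∂z = -6*z
(∇×V)₂ = ∂V₁/∂z − ∂V₃/∂x = -10*x*z - 2*y*z - 4*z
(∇×V)₃ = ∂V₂/∂x − ∂V₁/∂y = z^2
∇×V = (-6*z, -10*x*z - 2*y*z - 4*z, z^2)
At (1, 3, -1): (6, 20, 1).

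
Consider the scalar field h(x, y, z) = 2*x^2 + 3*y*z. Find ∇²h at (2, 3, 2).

∂²h/∂x² = 4
∂²h/∂y² = 0
∂²h/∂z² = 0
∇²h = 4
At (2, 3, 2): 4.

4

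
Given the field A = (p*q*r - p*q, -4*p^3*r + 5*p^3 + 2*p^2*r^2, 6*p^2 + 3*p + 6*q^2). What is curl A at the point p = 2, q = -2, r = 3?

(-40, -31, -16)

(∇×A)₁ = ∂A₃/∂q − ∂A₂/∂r = 4*p^3 - 4*p^2*r + 12*q
(∇×A)₂ = ∂A₁/∂r − ∂A₃/∂p = p*q - 12*p - 3
(∇×A)₃ = ∂A₂/∂p − ∂A₁/∂q = -12*p^2*r + 15*p^2 + 4*p*r^2 - p*r + p
∇×A = (4*p^3 - 4*p^2*r + 12*q, p*q - 12*p - 3, -12*p^2*r + 15*p^2 + 4*p*r^2 - p*r + p)
At (2, -2, 3): (-40, -31, -16).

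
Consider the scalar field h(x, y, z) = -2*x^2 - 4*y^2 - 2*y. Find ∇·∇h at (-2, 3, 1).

∂²h/∂x² = -4
∂²h/∂y² = -8
∂²h/∂z² = 0
∇²h = -12
At (-2, 3, 1): -12.

-12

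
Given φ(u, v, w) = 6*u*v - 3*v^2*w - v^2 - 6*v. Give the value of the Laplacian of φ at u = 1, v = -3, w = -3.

16

∂²φ/∂u² = 0
∂²φ/∂v² = -2*(3*w + 1)
∂²φ/∂w² = 0
∇²φ = -6*w - 2
At (1, -3, -3): 16.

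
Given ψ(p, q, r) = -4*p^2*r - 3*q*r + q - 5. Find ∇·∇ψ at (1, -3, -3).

24

∂²ψ/∂p² = -8*r
∂²ψ/∂q² = 0
∂²ψ/∂r² = 0
∇²ψ = -8*r
At (1, -3, -3): 24.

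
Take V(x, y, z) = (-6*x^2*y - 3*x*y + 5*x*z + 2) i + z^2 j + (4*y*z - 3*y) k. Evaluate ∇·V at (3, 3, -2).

∂V₁/∂x = -12*x*y - 3*y + 5*z
∂V₂/∂y = 0
∂V₃/∂z = 4*y
∇·V = -12*x*y + y + 5*z
At (3, 3, -2): -115.

-115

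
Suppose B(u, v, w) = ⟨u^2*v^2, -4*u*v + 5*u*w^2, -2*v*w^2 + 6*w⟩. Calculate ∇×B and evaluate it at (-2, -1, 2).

(32, 0, 32)

(∇×B)₁ = ∂B₃/∂v − ∂B₂/∂w = -10*u*w - 2*w^2
(∇×B)₂ = ∂B₁/∂w − ∂B₃/∂u = 0
(∇×B)₃ = ∂B₂/∂u − ∂B₁/∂v = -2*u^2*v - 4*v + 5*w^2
∇×B = (-10*u*w - 2*w^2, 0, -2*u^2*v - 4*v + 5*w^2)
At (-2, -1, 2): (32, 0, 32).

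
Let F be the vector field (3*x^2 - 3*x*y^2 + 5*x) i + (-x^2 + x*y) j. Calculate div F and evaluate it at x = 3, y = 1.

23

∂F₁/∂x = 6*x - 3*y^2 + 5
∂F₂/∂y = x
∇·F = 7*x - 3*y^2 + 5
At (3, 1): 23.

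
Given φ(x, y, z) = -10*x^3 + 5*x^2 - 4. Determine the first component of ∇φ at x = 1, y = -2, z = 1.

-20

(∇φ)_1 = ∂φ/∂x = -30*x^2 + 10*x
At (1, -2, 1): -20.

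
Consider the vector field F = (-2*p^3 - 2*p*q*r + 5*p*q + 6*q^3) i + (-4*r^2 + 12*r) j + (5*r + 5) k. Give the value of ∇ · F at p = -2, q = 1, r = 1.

-16

∂F₁/∂p = -6*p^2 - 2*q*r + 5*q
∂F₂/∂q = 0
∂F₃/∂r = 5
∇·F = -6*p^2 - 2*q*r + 5*q + 5
At (-2, 1, 1): -16.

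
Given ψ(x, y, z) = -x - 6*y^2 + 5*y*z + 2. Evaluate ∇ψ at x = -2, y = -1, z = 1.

∂ψ/∂x = -1
∂ψ/∂y = -12*y + 5*z
∂ψ/∂z = 5*y
∇ψ = (-1, -12*y + 5*z, 5*y)
At (-2, -1, 1): (-1, 17, -5).

(-1, 17, -5)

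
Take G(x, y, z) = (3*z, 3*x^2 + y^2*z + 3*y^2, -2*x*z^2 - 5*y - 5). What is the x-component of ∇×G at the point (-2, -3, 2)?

(∇×G)_1 = ∂G₃/∂y − ∂G₂/∂z
= -5 − (y^2)
= -y^2 - 5
At (-2, -3, 2): -14.

-14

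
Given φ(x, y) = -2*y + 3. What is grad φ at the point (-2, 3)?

(0, -2)

∂φ/∂x = 0
∂φ/∂y = -2
∇φ = (0, -2)
At (-2, 3): (0, -2).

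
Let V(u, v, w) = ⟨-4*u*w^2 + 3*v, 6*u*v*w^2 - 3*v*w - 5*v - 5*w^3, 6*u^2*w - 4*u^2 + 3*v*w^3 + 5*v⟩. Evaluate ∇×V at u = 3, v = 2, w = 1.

(∇×V)₁ = ∂V₃/∂v − ∂V₂/∂w = -12*u*v*w + 3*v + 3*w^3 + 15*w^2 + 5
(∇×V)₂ = ∂V₁/∂w − ∂V₃/∂u = -20*u*w + 8*u
(∇×V)₃ = ∂V₂/∂u − ∂V₁/∂v = 6*v*w^2 - 3
∇×V = (-12*u*v*w + 3*v + 3*w^3 + 15*w^2 + 5, -20*u*w + 8*u, 6*v*w^2 - 3)
At (3, 2, 1): (-43, -36, 9).

(-43, -36, 9)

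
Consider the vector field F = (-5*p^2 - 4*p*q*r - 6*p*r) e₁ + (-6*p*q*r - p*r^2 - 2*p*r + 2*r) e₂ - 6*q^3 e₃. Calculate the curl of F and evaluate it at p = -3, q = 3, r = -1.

(∇×F)₁ = ∂F₃/∂q − ∂F₂/∂r = 6*p*q + 2*p*r + 2*p - 18*q^2 - 2
(∇×F)₂ = ∂F₁/∂r − ∂F₃/∂p = -4*p*q - 6*p
(∇×F)₃ = ∂F₂/∂p − ∂F₁/∂q = 4*p*r - 6*q*r - r^2 - 2*r
∇×F = (6*p*q + 2*p*r + 2*p - 18*q^2 - 2, -4*p*q - 6*p, 4*p*r - 6*q*r - r^2 - 2*r)
At (-3, 3, -1): (-218, 54, 31).

(-218, 54, 31)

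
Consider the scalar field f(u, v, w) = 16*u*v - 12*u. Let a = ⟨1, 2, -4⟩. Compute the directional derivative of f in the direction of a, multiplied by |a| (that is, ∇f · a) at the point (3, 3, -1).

132

∂f/∂u = 16*v - 12
∂f/∂v = 16*u
∂f/∂w = 0
∇f at (3, 3, -1) = (36, 48, 0)
∇f · a = (36)(1) + (48)(2) + (0)(-4) = 132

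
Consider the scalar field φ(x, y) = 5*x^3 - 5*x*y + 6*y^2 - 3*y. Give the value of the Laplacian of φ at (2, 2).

∂²φ/∂x² = 30*x
∂²φ/∂y² = 12
∇²φ = 30*x + 12
At (2, 2): 72.

72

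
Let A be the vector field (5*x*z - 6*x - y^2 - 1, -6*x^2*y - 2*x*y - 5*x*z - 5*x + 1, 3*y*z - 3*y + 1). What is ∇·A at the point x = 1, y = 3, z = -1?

-10

∂A₁/∂x = 5*z - 6
∂A₂/∂y = -6*x^2 - 2*x
∂A₃/∂z = 3*y
∇·A = -6*x^2 - 2*x + 3*y + 5*z - 6
At (1, 3, -1): -10.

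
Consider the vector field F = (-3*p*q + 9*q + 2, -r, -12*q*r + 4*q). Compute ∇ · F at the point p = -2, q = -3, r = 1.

45

∂F₁/∂p = -3*q
∂F₂/∂q = 0
∂F₃/∂r = -12*q
∇·F = -15*q
At (-2, -3, 1): 45.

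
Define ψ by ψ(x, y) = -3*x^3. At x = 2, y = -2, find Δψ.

-36

∂²ψ/∂x² = -18*x
∂²ψ/∂y² = 0
∇²ψ = -18*x
At (2, -2): -36.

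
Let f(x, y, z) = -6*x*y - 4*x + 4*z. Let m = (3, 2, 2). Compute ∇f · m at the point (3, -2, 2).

∂f/∂x = -6*y - 4
∂f/∂y = -6*x
∂f/∂z = 4
∇f at (3, -2, 2) = (8, -18, 4)
∇f · m = (8)(3) + (-18)(2) + (4)(2) = -4

-4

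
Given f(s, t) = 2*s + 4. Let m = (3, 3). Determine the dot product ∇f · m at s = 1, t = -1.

∂f/∂s = 2
∂f/∂t = 0
∇f at (1, -1) = (2, 0)
∇f · m = (2)(3) + (0)(3) = 6

6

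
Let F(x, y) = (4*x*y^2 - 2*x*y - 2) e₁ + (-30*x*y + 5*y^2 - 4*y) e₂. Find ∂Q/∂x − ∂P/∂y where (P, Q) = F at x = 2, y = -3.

142

∂F₂/∂x = -30*y
∂F₁/∂y = 8*x*y - 2*x
Scalar curl = -8*x*y + 2*x - 30*y
At (2, -3): 142.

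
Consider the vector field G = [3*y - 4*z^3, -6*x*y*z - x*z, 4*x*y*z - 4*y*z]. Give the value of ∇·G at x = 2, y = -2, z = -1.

∂G₁/∂x = 0
∂G₂/∂y = -6*x*z
∂G₃/∂z = 4*x*y - 4*y
∇·G = 4*x*y - 6*x*z - 4*y
At (2, -2, -1): 4.

4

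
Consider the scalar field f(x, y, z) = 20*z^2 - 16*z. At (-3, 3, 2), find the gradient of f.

∂f/∂x = 0
∂f/∂y = 0
∂f/∂z = 40*z - 16
∇f = (0, 0, 40*z - 16)
At (-3, 3, 2): (0, 0, 64).

(0, 0, 64)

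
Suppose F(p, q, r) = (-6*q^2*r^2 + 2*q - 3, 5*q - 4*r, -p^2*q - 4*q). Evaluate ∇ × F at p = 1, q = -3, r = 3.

(-1, -330, -326)

(∇×F)₁ = ∂F₃/∂q − ∂F₂/∂r = -p^2
(∇×F)₂ = ∂F₁/∂r − ∂F₃/∂p = 2*p*q - 12*q^2*r
(∇×F)₃ = ∂F₂/∂p − ∂F₁/∂q = 12*q*r^2 - 2
∇×F = (-p^2, 2*p*q - 12*q^2*r, 12*q*r^2 - 2)
At (1, -3, 3): (-1, -330, -326).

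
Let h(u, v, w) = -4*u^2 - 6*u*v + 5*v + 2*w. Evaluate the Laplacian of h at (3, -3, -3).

-8

∂²h/∂u² = -8
∂²h/∂v² = 0
∂²h/∂w² = 0
∇²h = -8
At (3, -3, -3): -8.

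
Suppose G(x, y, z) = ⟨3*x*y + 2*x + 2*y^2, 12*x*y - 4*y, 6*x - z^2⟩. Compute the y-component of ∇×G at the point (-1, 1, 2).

-6

(∇×G)_2 = ∂G₁/∂z − ∂G₃/∂x
= 0 − (6)
= -6
At (-1, 1, 2): -6.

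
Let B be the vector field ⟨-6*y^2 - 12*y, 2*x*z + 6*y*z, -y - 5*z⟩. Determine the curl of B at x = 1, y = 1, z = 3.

(-9, 0, 30)

(∇×B)₁ = ∂B₃/∂y − ∂B₂/∂z = -2*x - 6*y - 1
(∇×B)₂ = ∂B₁/∂z − ∂B₃/∂x = 0
(∇×B)₃ = ∂B₂/∂x − ∂B₁/∂y = 12*y + 2*z + 12
∇×B = (-2*x - 6*y - 1, 0, 12*y + 2*z + 12)
At (1, 1, 3): (-9, 0, 30).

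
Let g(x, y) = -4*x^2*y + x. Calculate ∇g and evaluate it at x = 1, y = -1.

∂g/∂x = -8*x*y + 1
∂g/∂y = -4*x^2
∇g = (-8*x*y + 1, -4*x^2)
At (1, -1): (9, -4).

(9, -4)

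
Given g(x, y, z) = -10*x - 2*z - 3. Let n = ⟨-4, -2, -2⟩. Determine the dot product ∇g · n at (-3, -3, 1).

44

∂g/∂x = -10
∂g/∂y = 0
∂g/∂z = -2
∇g at (-3, -3, 1) = (-10, 0, -2)
∇g · n = (-10)(-4) + (0)(-2) + (-2)(-2) = 44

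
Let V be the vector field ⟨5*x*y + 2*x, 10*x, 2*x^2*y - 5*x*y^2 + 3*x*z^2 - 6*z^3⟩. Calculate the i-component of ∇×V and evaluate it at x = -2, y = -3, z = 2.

(∇×V)_1 = ∂V₃/∂y − ∂V₂/∂z
= 2*x^2 - 10*x*y − (0)
= 2*x^2 - 10*x*y
At (-2, -3, 2): -52.

-52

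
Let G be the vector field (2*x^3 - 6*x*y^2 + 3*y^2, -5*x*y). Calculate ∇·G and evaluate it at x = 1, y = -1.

-5

∂G₁/∂x = 6*x^2 - 6*y^2
∂G₂/∂y = -5*x
∇·G = 6*x^2 - 5*x - 6*y^2
At (1, -1): -5.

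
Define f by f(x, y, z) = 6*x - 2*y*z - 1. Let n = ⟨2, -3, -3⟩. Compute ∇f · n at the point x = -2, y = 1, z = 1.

24

∂f/∂x = 6
∂f/∂y = -2*z
∂f/∂z = -2*y
∇f at (-2, 1, 1) = (6, -2, -2)
∇f · n = (6)(2) + (-2)(-3) + (-2)(-3) = 24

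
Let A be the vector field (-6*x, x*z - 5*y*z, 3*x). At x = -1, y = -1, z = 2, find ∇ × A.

(-4, -3, 2)

(∇×A)₁ = ∂A₃/∂y − ∂A₂/∂z = -x + 5*y
(∇×A)₂ = ∂A₁/∂z − ∂A₃/∂x = -3
(∇×A)₃ = ∂A₂/∂x − ∂A₁/∂y = z
∇×A = (-x + 5*y, -3, z)
At (-1, -1, 2): (-4, -3, 2).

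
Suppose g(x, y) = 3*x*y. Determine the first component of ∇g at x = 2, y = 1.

3

(∇g)_1 = ∂g/∂x = 3*y
At (2, 1): 3.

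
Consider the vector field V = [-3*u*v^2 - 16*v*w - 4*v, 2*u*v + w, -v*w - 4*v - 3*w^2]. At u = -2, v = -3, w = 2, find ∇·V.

-40

∂V₁/∂u = -3*v^2
∂V₂/∂v = 2*u
∂V₃/∂w = -v - 6*w
∇·V = 2*u - 3*v^2 - v - 6*w
At (-2, -3, 2): -40.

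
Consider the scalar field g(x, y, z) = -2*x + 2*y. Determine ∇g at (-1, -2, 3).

(-2, 2, 0)

∂g/∂x = -2
∂g/∂y = 2
∂g/∂z = 0
∇g = (-2, 2, 0)
At (-1, -2, 3): (-2, 2, 0).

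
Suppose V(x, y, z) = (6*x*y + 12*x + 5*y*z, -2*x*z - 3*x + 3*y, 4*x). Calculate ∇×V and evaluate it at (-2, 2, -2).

(-4, 6, 23)

(∇×V)₁ = ∂V₃/∂y − ∂V₂/∂z = 2*x
(∇×V)₂ = ∂V₁/∂z − ∂V₃/∂x = 5*y - 4
(∇×V)₃ = ∂V₂/∂x − ∂V₁/∂y = -6*x - 7*z - 3
∇×V = (2*x, 5*y - 4, -6*x - 7*z - 3)
At (-2, 2, -2): (-4, 6, 23).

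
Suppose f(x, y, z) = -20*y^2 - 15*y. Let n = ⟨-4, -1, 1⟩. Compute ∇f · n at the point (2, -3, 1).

-105

∂f/∂x = 0
∂f/∂y = -40*y - 15
∂f/∂z = 0
∇f at (2, -3, 1) = (0, 105, 0)
∇f · n = (0)(-4) + (105)(-1) + (0)(1) = -105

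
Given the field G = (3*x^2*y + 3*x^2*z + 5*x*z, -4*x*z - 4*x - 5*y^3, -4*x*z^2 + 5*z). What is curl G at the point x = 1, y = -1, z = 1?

(∇×G)₁ = ∂G₃/∂y − ∂G₂/∂z = 4*x
(∇×G)₂ = ∂G₁/∂z − ∂G₃/∂x = 3*x^2 + 5*x + 4*z^2
(∇×G)₃ = ∂G₂/∂x − ∂G₁/∂y = -3*x^2 - 4*z - 4
∇×G = (4*x, 3*x^2 + 5*x + 4*z^2, -3*x^2 - 4*z - 4)
At (1, -1, 1): (4, 12, -11).

(4, 12, -11)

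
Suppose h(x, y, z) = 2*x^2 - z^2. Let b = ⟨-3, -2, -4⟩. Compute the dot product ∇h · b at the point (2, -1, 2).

∂h/∂x = 4*x
∂h/∂y = 0
∂h/∂z = -2*z
∇h at (2, -1, 2) = (8, 0, -4)
∇h · b = (8)(-3) + (0)(-2) + (-4)(-4) = -8

-8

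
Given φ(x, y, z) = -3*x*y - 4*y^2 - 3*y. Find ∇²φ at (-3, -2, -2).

∂²φ/∂x² = 0
∂²φ/∂y² = -8
∂²φ/∂z² = 0
∇²φ = -8
At (-3, -2, -2): -8.

-8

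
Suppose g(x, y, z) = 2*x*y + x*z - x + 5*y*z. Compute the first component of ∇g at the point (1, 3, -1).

(∇g)_1 = ∂g/∂x = 2*y + z - 1
At (1, 3, -1): 4.

4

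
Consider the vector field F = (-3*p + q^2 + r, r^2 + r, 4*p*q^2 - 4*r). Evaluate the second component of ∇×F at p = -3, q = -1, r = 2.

(∇×F)_2 = ∂F₁/∂r − ∂F₃/∂p
= 1 − (4*q^2)
= -4*q^2 + 1
At (-3, -1, 2): -3.

-3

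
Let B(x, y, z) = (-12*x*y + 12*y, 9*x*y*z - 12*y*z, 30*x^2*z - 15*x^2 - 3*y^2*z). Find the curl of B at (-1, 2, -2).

(66, -150, -60)

(∇×B)₁ = ∂B₃/∂y − ∂B₂/∂z = -9*x*y - 6*y*z + 12*y
(∇×B)₂ = ∂B₁/∂z − ∂B₃/∂x = -60*x*z + 30*x
(∇×B)₃ = ∂B₂/∂x − ∂B₁/∂y = 12*x + 9*y*z - 12
∇×B = (-9*x*y - 6*y*z + 12*y, -60*x*z + 30*x, 12*x + 9*y*z - 12)
At (-1, 2, -2): (66, -150, -60).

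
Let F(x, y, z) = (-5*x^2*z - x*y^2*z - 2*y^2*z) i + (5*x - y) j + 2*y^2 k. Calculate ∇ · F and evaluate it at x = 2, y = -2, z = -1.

23

∂F₁/∂x = -10*x*z - y^2*z
∂F₂/∂y = -1
∂F₃/∂z = 0
∇·F = -10*x*z - y^2*z - 1
At (2, -2, -1): 23.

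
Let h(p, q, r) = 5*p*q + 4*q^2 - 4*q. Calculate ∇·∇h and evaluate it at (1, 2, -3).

∂²h/∂p² = 0
∂²h/∂q² = 8
∂²h/∂r² = 0
∇²h = 8
At (1, 2, -3): 8.

8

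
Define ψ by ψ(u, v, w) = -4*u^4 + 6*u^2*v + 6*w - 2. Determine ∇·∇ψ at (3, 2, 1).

∂²ψ/∂u² = 12*(-4*u^2 + v)
∂²ψ/∂v² = 0
∂²ψ/∂w² = 0
∇²ψ = -48*u^2 + 12*v
At (3, 2, 1): -408.

-408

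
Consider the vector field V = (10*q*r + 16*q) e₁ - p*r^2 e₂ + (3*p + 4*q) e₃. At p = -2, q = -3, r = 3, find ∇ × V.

(-8, -33, -55)

(∇×V)₁ = ∂V₃/∂q − ∂V₂/∂r = 2*p*r + 4
(∇×V)₂ = ∂V₁/∂r − ∂V₃/∂p = 10*q - 3
(∇×V)₃ = ∂V₂/∂p − ∂V₁/∂q = -r^2 - 10*r - 16
∇×V = (2*p*r + 4, 10*q - 3, -r^2 - 10*r - 16)
At (-2, -3, 3): (-8, -33, -55).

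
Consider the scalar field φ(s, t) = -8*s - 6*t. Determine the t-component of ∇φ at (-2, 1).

-6

(∇φ)_2 = ∂φ/∂t = -6
At (-2, 1): -6.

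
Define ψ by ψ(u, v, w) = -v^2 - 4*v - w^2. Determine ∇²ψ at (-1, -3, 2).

∂²ψ/∂u² = 0
∂²ψ/∂v² = -2
∂²ψ/∂w² = -2
∇²ψ = -4
At (-1, -3, 2): -4.

-4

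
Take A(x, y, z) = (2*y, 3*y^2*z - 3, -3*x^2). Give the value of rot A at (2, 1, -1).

(-3, 12, -2)

(∇×A)₁ = ∂A₃/∂y − ∂A₂/∂z = -3*y^2
(∇×A)₂ = ∂A₁/∂z − ∂A₃/∂x = 6*x
(∇×A)₃ = ∂A₂/∂x − ∂A₁/∂y = -2
∇×A = (-3*y^2, 6*x, -2)
At (2, 1, -1): (-3, 12, -2).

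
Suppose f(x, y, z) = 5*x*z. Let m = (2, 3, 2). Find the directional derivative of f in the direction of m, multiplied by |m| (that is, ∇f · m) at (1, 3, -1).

0

∂f/∂x = 5*z
∂f/∂y = 0
∂f/∂z = 5*x
∇f at (1, 3, -1) = (-5, 0, 5)
∇f · m = (-5)(2) + (0)(3) + (5)(2) = 0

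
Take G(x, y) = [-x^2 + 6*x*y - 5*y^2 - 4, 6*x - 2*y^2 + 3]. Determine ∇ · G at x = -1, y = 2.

∂G₁/∂x = -2*x + 6*y
∂G₂/∂y = -4*y
∇·G = -2*x + 2*y
At (-1, 2): 6.

6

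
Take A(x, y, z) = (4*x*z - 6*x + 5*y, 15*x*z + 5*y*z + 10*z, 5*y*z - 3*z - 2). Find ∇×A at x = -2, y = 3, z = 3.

(∇×A)₁ = ∂A₃/∂y − ∂A₂/∂z = -15*x - 5*y + 5*z - 10
(∇×A)₂ = ∂A₁/∂z − ∂A₃/∂x = 4*x
(∇×A)₃ = ∂A₂/∂x − ∂A₁/∂y = 15*z - 5
∇×A = (-15*x - 5*y + 5*z - 10, 4*x, 15*z - 5)
At (-2, 3, 3): (20, -8, 40).

(20, -8, 40)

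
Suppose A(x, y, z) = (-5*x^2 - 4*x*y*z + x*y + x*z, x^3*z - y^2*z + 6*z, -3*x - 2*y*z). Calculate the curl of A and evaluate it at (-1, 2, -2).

(3, 10, 3)

(∇×A)₁ = ∂A₃/∂y − ∂A₂/∂z = -x^3 + y^2 - 2*z - 6
(∇×A)₂ = ∂A₁/∂z − ∂A₃/∂x = -4*x*y + x + 3
(∇×A)₃ = ∂A₂/∂x − ∂A₁/∂y = 3*x^2*z + 4*x*z - x
∇×A = (-x^3 + y^2 - 2*z - 6, -4*x*y + x + 3, 3*x^2*z + 4*x*z - x)
At (-1, 2, -2): (3, 10, 3).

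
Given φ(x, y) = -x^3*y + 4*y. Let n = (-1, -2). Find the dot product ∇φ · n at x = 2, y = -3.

-28

∂φ/∂x = -3*x^2*y
∂φ/∂y = -x^3 + 4
∇φ at (2, -3) = (36, -4)
∇φ · n = (36)(-1) + (-4)(-2) = -28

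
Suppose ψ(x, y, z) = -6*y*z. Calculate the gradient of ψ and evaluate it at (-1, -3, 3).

(0, -18, 18)

∂ψ/∂x = 0
∂ψ/∂y = -6*z
∂ψ/∂z = -6*y
∇ψ = (0, -6*z, -6*y)
At (-1, -3, 3): (0, -18, 18).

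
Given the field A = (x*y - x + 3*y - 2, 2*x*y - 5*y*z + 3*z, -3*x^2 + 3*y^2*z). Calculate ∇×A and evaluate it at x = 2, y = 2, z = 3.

(∇×A)₁ = ∂A₃/∂y − ∂A₂/∂z = 6*y*z + 5*y - 3
(∇×A)₂ = ∂A₁/∂z − ∂A₃/∂x = 6*x
(∇×A)₃ = ∂A₂/∂x − ∂A₁/∂y = -x + 2*y - 3
∇×A = (6*y*z + 5*y - 3, 6*x, -x + 2*y - 3)
At (2, 2, 3): (43, 12, -1).

(43, 12, -1)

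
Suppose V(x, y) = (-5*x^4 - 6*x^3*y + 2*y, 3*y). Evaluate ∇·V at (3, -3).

∂V₁/∂x = -20*x^3 - 18*x^2*y
∂V₂/∂y = 3
∇·V = -20*x^3 - 18*x^2*y + 3
At (3, -3): -51.

-51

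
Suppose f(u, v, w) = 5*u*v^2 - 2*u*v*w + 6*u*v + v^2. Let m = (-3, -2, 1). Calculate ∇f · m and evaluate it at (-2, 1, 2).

27

∂f/∂u = 5*v^2 - 2*v*w + 6*v
∂f/∂v = 10*u*v - 2*u*w + 6*u + 2*v
∂f/∂w = -2*u*v
∇f at (-2, 1, 2) = (7, -22, 4)
∇f · m = (7)(-3) + (-22)(-2) + (4)(1) = 27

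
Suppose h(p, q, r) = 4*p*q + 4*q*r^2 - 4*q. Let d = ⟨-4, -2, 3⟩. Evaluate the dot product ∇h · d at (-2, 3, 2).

∂h/∂p = 4*q
∂h/∂q = 4*p + 4*r^2 - 4
∂h/∂r = 8*q*r
∇h at (-2, 3, 2) = (12, 4, 48)
∇h · d = (12)(-4) + (4)(-2) + (48)(3) = 88

88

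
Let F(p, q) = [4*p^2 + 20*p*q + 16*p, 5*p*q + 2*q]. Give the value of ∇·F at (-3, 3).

∂F₁/∂p = 8*p + 20*q + 16
∂F₂/∂q = 5*p + 2
∇·F = 13*p + 20*q + 18
At (-3, 3): 39.

39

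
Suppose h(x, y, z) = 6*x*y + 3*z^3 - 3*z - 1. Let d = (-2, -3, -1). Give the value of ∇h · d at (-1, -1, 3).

∂h/∂x = 6*y
∂h/∂y = 6*x
∂h/∂z = 9*z^2 - 3
∇h at (-1, -1, 3) = (-6, -6, 78)
∇h · d = (-6)(-2) + (-6)(-3) + (78)(-1) = -48

-48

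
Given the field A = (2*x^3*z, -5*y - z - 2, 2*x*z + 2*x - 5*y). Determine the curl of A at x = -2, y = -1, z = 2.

(-4, -22, 0)

(∇×A)₁ = ∂A₃/∂y − ∂A₂/∂z = -4
(∇×A)₂ = ∂A₁/∂z − ∂A₃/∂x = 2*x^3 - 2*z - 2
(∇×A)₃ = ∂A₂/∂x − ∂A₁/∂y = 0
∇×A = (-4, 2*x^3 - 2*z - 2, 0)
At (-2, -1, 2): (-4, -22, 0).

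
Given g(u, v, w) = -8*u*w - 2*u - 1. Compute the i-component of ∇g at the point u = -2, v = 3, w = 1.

-10

(∇g)_1 = ∂g/∂u = -8*w - 2
At (-2, 3, 1): -10.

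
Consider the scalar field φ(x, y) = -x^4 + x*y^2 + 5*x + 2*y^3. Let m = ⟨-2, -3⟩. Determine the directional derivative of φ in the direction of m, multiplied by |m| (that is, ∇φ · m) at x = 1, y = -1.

∂φ/∂x = -4*x^3 + y^2 + 5
∂φ/∂y = 2*x*y + 6*y^2
∇φ at (1, -1) = (2, 4)
∇φ · m = (2)(-2) + (4)(-3) = -16

-16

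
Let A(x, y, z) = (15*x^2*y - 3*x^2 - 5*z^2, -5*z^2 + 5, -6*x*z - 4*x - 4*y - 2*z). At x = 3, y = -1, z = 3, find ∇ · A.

-128

∂A₁/∂x = 30*x*y - 6*x
∂A₂/∂y = 0
∂A₃/∂z = -6*x - 2
∇·A = 30*x*y - 12*x - 2
At (3, -1, 3): -128.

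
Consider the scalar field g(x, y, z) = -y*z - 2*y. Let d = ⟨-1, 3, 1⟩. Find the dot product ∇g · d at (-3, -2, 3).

∂g/∂x = 0
∂g/∂y = -z - 2
∂g/∂z = -y
∇g at (-3, -2, 3) = (0, -5, 2)
∇g · d = (0)(-1) + (-5)(3) + (2)(1) = -13

-13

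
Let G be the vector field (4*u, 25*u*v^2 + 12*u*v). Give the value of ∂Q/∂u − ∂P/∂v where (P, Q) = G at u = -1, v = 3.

∂G₂/∂u = 25*v^2 + 12*v
∂G₁/∂v = 0
Scalar curl = 25*v^2 + 12*v
At (-1, 3): 261.

261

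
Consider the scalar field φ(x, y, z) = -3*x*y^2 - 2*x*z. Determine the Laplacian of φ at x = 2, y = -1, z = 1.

∂²φ/∂x² = 0
∂²φ/∂y² = -6*x
∂²φ/∂z² = 0
∇²φ = -6*x
At (2, -1, 1): -12.

-12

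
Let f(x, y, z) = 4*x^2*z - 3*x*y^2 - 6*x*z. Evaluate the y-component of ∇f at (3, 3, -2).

(∇f)_2 = ∂f/∂y = -6*x*y
At (3, 3, -2): -54.

-54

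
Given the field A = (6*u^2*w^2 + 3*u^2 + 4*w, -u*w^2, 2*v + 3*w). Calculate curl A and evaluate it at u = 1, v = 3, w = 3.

(∇×A)₁ = ∂A₃/∂v − ∂A₂/∂w = 2*u*w + 2
(∇×A)₂ = ∂A₁/∂w − ∂A₃/∂u = 12*u^2*w + 4
(∇×A)₃ = ∂A₂/∂u − ∂A₁/∂v = -w^2
∇×A = (2*u*w + 2, 12*u^2*w + 4, -w^2)
At (1, 3, 3): (8, 40, -9).

(8, 40, -9)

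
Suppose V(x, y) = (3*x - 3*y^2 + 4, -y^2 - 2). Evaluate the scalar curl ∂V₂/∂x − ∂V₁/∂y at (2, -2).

-12

∂V₂/∂x = 0
∂V₁/∂y = -6*y
Scalar curl = 6*y
At (2, -2): -12.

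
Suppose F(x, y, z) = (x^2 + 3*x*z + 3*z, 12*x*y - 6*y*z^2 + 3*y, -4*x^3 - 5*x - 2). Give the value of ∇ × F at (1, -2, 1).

(-24, 23, -24)

(∇×F)₁ = ∂F₃/∂y − ∂F₂/∂z = 12*y*z
(∇×F)₂ = ∂F₁/∂z − ∂F₃/∂x = 12*x^2 + 3*x + 8
(∇×F)₃ = ∂F₂/∂x − ∂F₁/∂y = 12*y
∇×F = (12*y*z, 12*x^2 + 3*x + 8, 12*y)
At (1, -2, 1): (-24, 23, -24).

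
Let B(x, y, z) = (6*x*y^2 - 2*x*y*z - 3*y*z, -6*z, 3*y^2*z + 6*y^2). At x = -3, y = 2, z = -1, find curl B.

(18, 6, 75)

(∇×B)₁ = ∂B₃/∂y − ∂B₂/∂z = 6*y*z + 12*y + 6
(∇×B)₂ = ∂B₁/∂z − ∂B₃/∂x = -2*x*y - 3*y
(∇×B)₃ = ∂B₂/∂x − ∂B₁/∂y = -12*x*y + 2*x*z + 3*z
∇×B = (6*y*z + 12*y + 6, -2*x*y - 3*y, -12*x*y + 2*x*z + 3*z)
At (-3, 2, -1): (18, 6, 75).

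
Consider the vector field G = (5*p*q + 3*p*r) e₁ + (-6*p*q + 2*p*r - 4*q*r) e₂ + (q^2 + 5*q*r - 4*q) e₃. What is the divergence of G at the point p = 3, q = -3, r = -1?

∂G₁/∂p = 5*q + 3*r
∂G₂/∂q = -6*p - 4*r
∂G₃/∂r = 5*q
∇·G = -6*p + 10*q - r
At (3, -3, -1): -47.

-47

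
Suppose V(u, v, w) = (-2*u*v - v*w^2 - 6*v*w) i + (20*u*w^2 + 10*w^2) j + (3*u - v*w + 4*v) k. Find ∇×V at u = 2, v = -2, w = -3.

(307, -3, 175)

(∇×V)₁ = ∂V₃/∂v − ∂V₂/∂w = -40*u*w - 21*w + 4
(∇×V)₂ = ∂V₁/∂w − ∂V₃/∂u = -2*v*w - 6*v - 3
(∇×V)₃ = ∂V₂/∂u − ∂V₁/∂v = 2*u + 21*w^2 + 6*w
∇×V = (-40*u*w - 21*w + 4, -2*v*w - 6*v - 3, 2*u + 21*w^2 + 6*w)
At (2, -2, -3): (307, -3, 175).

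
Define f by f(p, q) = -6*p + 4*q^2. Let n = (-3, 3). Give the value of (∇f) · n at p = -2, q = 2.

∂f/∂p = -6
∂f/∂q = 8*q
∇f at (-2, 2) = (-6, 16)
∇f · n = (-6)(-3) + (16)(3) = 66

66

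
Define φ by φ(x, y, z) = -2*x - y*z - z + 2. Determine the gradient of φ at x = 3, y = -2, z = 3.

(-2, -3, 1)

∂φ/∂x = -2
∂φ/∂y = -z
∂φ/∂z = -y - 1
∇φ = (-2, -z, -y - 1)
At (3, -2, 3): (-2, -3, 1).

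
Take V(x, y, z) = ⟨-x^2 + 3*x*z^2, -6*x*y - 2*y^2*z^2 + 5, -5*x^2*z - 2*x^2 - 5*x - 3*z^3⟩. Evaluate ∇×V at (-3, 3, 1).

(∇×V)₁ = ∂V₃/∂y − ∂V₂/∂z = 4*y^2*z
(∇×V)₂ = ∂V₁/∂z − ∂V₃/∂x = 16*x*z + 4*x + 5
(∇×V)₃ = ∂V₂/∂x − ∂V₁/∂y = -6*y
∇×V = (4*y^2*z, 16*x*z + 4*x + 5, -6*y)
At (-3, 3, 1): (36, -55, -18).

(36, -55, -18)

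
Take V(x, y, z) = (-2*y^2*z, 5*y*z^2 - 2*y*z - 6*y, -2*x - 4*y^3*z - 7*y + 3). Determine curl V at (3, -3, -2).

(∇×V)₁ = ∂V₃/∂y − ∂V₂/∂z = -12*y^2*z - 10*y*z + 2*y - 7
(∇×V)₂ = ∂V₁/∂z − ∂V₃/∂x = -2*y^2 + 2
(∇×V)₃ = ∂V₂/∂x − ∂V₁/∂y = 4*y*z
∇×V = (-12*y^2*z - 10*y*z + 2*y - 7, -2*y^2 + 2, 4*y*z)
At (3, -3, -2): (143, -16, 24).

(143, -16, 24)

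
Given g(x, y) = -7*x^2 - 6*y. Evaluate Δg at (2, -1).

∂²g/∂x² = -14
∂²g/∂y² = 0
∇²g = -14
At (2, -1): -14.

-14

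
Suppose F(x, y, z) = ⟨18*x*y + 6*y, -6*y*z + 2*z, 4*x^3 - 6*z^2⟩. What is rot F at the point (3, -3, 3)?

(∇×F)₁ = ∂F₃/∂y − ∂F₂/∂z = 6*y - 2
(∇×F)₂ = ∂F₁/∂z − ∂F₃/∂x = -12*x^2
(∇×F)₃ = ∂F₂/∂x − ∂F₁/∂y = -18*x - 6
∇×F = (6*y - 2, -12*x^2, -18*x - 6)
At (3, -3, 3): (-20, -108, -60).

(-20, -108, -60)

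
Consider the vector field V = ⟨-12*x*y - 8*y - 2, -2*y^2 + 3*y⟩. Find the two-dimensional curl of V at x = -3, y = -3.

∂V₂/∂x = 0
∂V₁/∂y = -12*x - 8
Scalar curl = 12*x + 8
At (-3, -3): -28.

-28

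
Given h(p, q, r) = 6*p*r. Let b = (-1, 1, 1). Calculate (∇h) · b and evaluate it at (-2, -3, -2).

∂h/∂p = 6*r
∂h/∂q = 0
∂h/∂r = 6*p
∇h at (-2, -3, -2) = (-12, 0, -12)
∇h · b = (-12)(-1) + (0)(1) + (-12)(1) = 0

0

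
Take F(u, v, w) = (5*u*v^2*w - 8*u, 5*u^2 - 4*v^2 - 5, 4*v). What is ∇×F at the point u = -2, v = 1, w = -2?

(4, -10, -60)

(∇×F)₁ = ∂F₃/∂v − ∂F₂/∂w = 4
(∇×F)₂ = ∂F₁/∂w − ∂F₃/∂u = 5*u*v^2
(∇×F)₃ = ∂F₂/∂u − ∂F₁/∂v = -10*u*v*w + 10*u
∇×F = (4, 5*u*v^2, -10*u*v*w + 10*u)
At (-2, 1, -2): (4, -10, -60).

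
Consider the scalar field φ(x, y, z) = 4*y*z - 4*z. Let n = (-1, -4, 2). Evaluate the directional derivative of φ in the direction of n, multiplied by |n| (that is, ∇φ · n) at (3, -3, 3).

-80

∂φ/∂x = 0
∂φ/∂y = 4*z
∂φ/∂z = 4*y - 4
∇φ at (3, -3, 3) = (0, 12, -16)
∇φ · n = (0)(-1) + (12)(-4) + (-16)(2) = -80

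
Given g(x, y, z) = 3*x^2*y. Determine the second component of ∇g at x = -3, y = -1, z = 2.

27

(∇g)_2 = ∂g/∂y = 3*x^2
At (-3, -1, 2): 27.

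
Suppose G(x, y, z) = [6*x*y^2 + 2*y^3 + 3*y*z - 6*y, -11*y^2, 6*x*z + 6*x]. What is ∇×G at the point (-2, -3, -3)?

(∇×G)₁ = ∂G₃/∂y − ∂G₂/∂z = 0
(∇×G)₂ = ∂G₁/∂z − ∂G₃/∂x = 3*y - 6*z - 6
(∇×G)₃ = ∂G₂/∂x − ∂G₁/∂y = -12*x*y - 6*y^2 - 3*z + 6
∇×G = (0, 3*y - 6*z - 6, -12*x*y - 6*y^2 - 3*z + 6)
At (-2, -3, -3): (0, 3, -111).

(0, 3, -111)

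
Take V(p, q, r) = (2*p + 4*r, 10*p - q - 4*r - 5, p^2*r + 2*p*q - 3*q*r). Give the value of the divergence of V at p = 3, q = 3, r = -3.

∂V₁/∂p = 2
∂V₂/∂q = -1
∂V₃/∂r = p^2 - 3*q
∇·V = p^2 - 3*q + 1
At (3, 3, -3): 1.

1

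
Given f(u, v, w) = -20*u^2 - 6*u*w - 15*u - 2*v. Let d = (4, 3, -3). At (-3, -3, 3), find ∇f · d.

288

∂f/∂u = -40*u - 6*w - 15
∂f/∂v = -2
∂f/∂w = -6*u
∇f at (-3, -3, 3) = (87, -2, 18)
∇f · d = (87)(4) + (-2)(3) + (18)(-3) = 288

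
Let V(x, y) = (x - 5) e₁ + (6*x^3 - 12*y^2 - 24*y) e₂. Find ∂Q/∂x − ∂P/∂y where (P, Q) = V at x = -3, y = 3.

∂V₂/∂x = 18*x^2
∂V₁/∂y = 0
Scalar curl = 18*x^2
At (-3, 3): 162.

162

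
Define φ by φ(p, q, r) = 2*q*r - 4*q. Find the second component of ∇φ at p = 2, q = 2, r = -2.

(∇φ)_2 = ∂φ/∂q = 2*r - 4
At (2, 2, -2): -8.

-8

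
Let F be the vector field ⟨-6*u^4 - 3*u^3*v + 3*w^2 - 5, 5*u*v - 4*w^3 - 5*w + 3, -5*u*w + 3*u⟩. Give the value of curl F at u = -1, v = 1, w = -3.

(113, -36, 2)

(∇×F)₁ = ∂F₃/∂v − ∂F₂/∂w = 12*w^2 + 5
(∇×F)₂ = ∂F₁/∂w − ∂F₃/∂u = 11*w - 3
(∇×F)₃ = ∂F₂/∂u − ∂F₁/∂v = 3*u^3 + 5*v
∇×F = (12*w^2 + 5, 11*w - 3, 3*u^3 + 5*v)
At (-1, 1, -3): (113, -36, 2).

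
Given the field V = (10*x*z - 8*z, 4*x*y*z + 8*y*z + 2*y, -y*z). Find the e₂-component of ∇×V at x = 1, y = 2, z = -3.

(∇×V)_2 = ∂V₁/∂z − ∂V₃/∂x
= 10*x - 8 − (0)
= 10*x - 8
At (1, 2, -3): 2.

2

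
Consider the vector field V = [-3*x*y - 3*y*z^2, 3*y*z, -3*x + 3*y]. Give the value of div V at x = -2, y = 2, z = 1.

-3

∂V₁/∂x = -3*y
∂V₂/∂y = 3*z
∂V₃/∂z = 0
∇·V = -3*y + 3*z
At (-2, 2, 1): -3.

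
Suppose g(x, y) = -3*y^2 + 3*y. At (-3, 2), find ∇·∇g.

∂²g/∂x² = 0
∂²g/∂y² = -6
∇²g = -6
At (-3, 2): -6.

-6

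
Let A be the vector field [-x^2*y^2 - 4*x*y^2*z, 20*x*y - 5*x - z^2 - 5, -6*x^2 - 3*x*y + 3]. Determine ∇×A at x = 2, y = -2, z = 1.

(∇×A)₁ = ∂A₃/∂y − ∂A₂/∂z = -3*x + 2*z
(∇×A)₂ = ∂A₁/∂z − ∂A₃/∂x = -4*x*y^2 + 12*x + 3*y
(∇×A)₃ = ∂A₂/∂x − ∂A₁/∂y = 2*x^2*y + 8*x*y*z + 20*y - 5
∇×A = (-3*x + 2*z, -4*x*y^2 + 12*x + 3*y, 2*x^2*y + 8*x*y*z + 20*y - 5)
At (2, -2, 1): (-4, -14, -93).

(-4, -14, -93)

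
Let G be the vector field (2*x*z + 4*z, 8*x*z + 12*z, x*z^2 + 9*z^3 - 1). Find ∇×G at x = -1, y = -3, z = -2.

(∇×G)₁ = ∂G₃/∂y − ∂G₂/∂z = -8*x - 12
(∇×G)₂ = ∂G₁/∂z − ∂G₃/∂x = 2*x - z^2 + 4
(∇×G)₃ = ∂G₂/∂x − ∂G₁/∂y = 8*z
∇×G = (-8*x - 12, 2*x - z^2 + 4, 8*z)
At (-1, -3, -2): (-4, -2, -16).

(-4, -2, -16)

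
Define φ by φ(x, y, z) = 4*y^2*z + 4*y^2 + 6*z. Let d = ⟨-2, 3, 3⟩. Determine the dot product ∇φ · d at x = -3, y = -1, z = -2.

54

∂φ/∂x = 0
∂φ/∂y = 8*y*z + 8*y
∂φ/∂z = 4*y^2 + 6
∇φ at (-3, -1, -2) = (0, 8, 10)
∇φ · d = (0)(-2) + (8)(3) + (10)(3) = 54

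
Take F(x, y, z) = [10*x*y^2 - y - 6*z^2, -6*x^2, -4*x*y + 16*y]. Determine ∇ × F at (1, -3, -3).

(∇×F)₁ = ∂F₃/∂y − ∂F₂/∂z = -4*x + 16
(∇×F)₂ = ∂F₁/∂z − ∂F₃/∂x = 4*y - 12*z
(∇×F)₃ = ∂F₂/∂x − ∂F₁/∂y = -20*x*y - 12*x + 1
∇×F = (-4*x + 16, 4*y - 12*z, -20*x*y - 12*x + 1)
At (1, -3, -3): (12, 24, 49).

(12, 24, 49)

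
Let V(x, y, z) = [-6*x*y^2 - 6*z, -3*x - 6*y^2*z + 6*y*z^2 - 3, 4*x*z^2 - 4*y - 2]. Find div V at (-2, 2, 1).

-58

∂V₁/∂x = -6*y^2
∂V₂/∂y = -12*y*z + 6*z^2
∂V₃/∂z = 8*x*z
∇·V = 8*x*z - 6*y^2 - 12*y*z + 6*z^2
At (-2, 2, 1): -58.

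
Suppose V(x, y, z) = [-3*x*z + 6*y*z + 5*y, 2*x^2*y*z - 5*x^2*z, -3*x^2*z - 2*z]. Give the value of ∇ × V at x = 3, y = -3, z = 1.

(∇×V)₁ = ∂V₃/∂y − ∂V₂/∂z = -2*x^2*y + 5*x^2
(∇×V)₂ = ∂V₁/∂z − ∂V₃/∂x = 6*x*z - 3*x + 6*y
(∇×V)₃ = ∂V₂/∂x − ∂V₁/∂y = 4*x*y*z - 10*x*z - 6*z - 5
∇×V = (-2*x^2*y + 5*x^2, 6*x*z - 3*x + 6*y, 4*x*y*z - 10*x*z - 6*z - 5)
At (3, -3, 1): (99, -9, -77).

(99, -9, -77)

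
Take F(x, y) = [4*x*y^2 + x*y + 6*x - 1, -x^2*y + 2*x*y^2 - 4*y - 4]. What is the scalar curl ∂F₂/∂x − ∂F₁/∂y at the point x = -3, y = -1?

-25

∂F₂/∂x = -2*x*y + 2*y^2
∂F₁/∂y = 8*x*y + x
Scalar curl = -10*x*y - x + 2*y^2
At (-3, -1): -25.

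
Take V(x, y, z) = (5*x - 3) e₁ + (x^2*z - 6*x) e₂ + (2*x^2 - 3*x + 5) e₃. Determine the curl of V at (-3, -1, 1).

(∇×V)₁ = ∂V₃/∂y − ∂V₂/∂z = -x^2
(∇×V)₂ = ∂V₁/∂z − ∂V₃/∂x = -4*x + 3
(∇×V)₃ = ∂V₂/∂x − ∂V₁/∂y = 2*x*z - 6
∇×V = (-x^2, -4*x + 3, 2*x*z - 6)
At (-3, -1, 1): (-9, 15, -12).

(-9, 15, -12)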